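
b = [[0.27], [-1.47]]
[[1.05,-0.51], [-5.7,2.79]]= b@[[3.88, -1.9]]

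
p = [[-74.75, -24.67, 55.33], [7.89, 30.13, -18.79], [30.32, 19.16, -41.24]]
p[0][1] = -24.67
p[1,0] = 7.89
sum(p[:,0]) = -36.54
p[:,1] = [-24.67, 30.13, 19.16]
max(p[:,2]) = 55.33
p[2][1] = 19.16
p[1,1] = 30.13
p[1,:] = [7.89, 30.13, -18.79]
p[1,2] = -18.79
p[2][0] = 30.32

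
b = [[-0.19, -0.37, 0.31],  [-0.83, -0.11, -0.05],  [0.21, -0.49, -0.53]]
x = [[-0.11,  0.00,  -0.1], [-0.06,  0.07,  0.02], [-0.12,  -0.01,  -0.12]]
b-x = [[-0.08, -0.37, 0.41], [-0.77, -0.18, -0.07], [0.33, -0.48, -0.41]]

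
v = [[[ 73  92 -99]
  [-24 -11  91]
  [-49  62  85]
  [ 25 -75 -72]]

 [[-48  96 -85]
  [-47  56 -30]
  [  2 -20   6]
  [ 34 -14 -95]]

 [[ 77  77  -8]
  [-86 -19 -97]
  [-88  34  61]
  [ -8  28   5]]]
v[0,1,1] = -11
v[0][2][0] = -49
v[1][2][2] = 6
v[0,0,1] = 92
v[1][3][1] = -14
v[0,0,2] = -99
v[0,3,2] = -72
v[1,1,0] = -47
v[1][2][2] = 6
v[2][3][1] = 28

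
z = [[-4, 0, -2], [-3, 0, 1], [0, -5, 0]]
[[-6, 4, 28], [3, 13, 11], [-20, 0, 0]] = z@[[0, -3, -5], [4, 0, 0], [3, 4, -4]]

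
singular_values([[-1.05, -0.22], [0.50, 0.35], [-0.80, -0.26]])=[1.48, 0.21]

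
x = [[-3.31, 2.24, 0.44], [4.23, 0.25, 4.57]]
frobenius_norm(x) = 7.42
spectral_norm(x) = 6.60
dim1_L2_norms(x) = [4.02, 6.23]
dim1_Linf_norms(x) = [3.31, 4.57]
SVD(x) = [[-0.38, 0.92], [0.92, 0.38]] @ diag([6.603229308659295, 3.377123435301542]) @ [[0.78,-0.1,0.61], [-0.42,0.64,0.64]]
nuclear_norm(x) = 9.98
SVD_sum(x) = [[-1.99, 0.24, -1.56], [4.78, -0.58, 3.74]] + [[-1.32, 2.0, 2.0], [-0.55, 0.83, 0.83]]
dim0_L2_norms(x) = [5.37, 2.25, 4.59]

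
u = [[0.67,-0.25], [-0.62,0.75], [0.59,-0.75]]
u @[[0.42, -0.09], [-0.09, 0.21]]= [[0.30,  -0.11],[-0.33,  0.21],[0.32,  -0.21]]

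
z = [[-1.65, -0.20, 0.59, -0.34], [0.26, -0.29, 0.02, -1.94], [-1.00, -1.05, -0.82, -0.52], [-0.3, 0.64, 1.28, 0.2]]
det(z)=-0.937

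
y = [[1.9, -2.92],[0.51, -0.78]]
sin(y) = [[1.53, -2.35], [0.41, -0.63]]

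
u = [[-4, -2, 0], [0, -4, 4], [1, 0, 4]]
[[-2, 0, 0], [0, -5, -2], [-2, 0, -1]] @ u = [[8, 4, 0], [-2, 20, -28], [7, 4, -4]]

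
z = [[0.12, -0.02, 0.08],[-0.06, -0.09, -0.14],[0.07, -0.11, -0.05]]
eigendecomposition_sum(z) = [[0.12, -0.04, 0.06],[-0.06, 0.02, -0.03],[0.07, -0.02, 0.04]] + [[0.0, 0.0, -0.0], [0.0, 0.00, -0.0], [-0.0, -0.00, 0.00]] + [[-0.0, 0.02, 0.02], [0.0, -0.11, -0.11], [0.00, -0.09, -0.09]]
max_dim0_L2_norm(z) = 0.17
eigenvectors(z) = [[0.79, -0.51, -0.11], [-0.41, -0.61, 0.77], [0.45, 0.61, 0.63]]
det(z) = -0.00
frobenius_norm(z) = 0.27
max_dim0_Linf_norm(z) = 0.14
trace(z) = -0.02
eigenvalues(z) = [0.18, 0.0, -0.2]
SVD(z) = [[-0.49, -0.62, -0.61], [0.83, -0.11, -0.55], [0.28, -0.77, 0.57]] @ diag([0.21316600552409798, 0.1629721530038875, 0.0005757032027860296]) @ [[-0.42, -0.45, -0.79], [-0.75, 0.66, 0.02], [-0.51, -0.61, 0.61]]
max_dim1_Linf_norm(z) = 0.14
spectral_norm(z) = 0.21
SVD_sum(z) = [[0.04, 0.05, 0.08],  [-0.07, -0.08, -0.14],  [-0.02, -0.03, -0.05]] + [[0.08, -0.07, -0.00], [0.01, -0.01, -0.0], [0.09, -0.08, -0.0]] + [[0.0, 0.0, -0.00], [0.00, 0.0, -0.0], [-0.00, -0.00, 0.0]]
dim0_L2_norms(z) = [0.15, 0.14, 0.17]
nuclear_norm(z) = 0.38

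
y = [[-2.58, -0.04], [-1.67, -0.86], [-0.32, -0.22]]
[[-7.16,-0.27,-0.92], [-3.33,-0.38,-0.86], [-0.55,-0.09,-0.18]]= y@[[2.8, 0.1, 0.35], [-1.57, 0.25, 0.32]]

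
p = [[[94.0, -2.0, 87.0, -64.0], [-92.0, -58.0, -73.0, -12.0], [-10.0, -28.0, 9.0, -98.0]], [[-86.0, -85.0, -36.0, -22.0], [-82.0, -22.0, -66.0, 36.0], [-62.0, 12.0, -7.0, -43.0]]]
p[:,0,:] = [[94.0, -2.0, 87.0, -64.0], [-86.0, -85.0, -36.0, -22.0]]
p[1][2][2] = -7.0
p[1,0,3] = -22.0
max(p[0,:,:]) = 94.0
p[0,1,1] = -58.0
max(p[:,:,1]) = 12.0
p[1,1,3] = 36.0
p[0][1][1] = -58.0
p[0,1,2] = -73.0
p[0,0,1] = -2.0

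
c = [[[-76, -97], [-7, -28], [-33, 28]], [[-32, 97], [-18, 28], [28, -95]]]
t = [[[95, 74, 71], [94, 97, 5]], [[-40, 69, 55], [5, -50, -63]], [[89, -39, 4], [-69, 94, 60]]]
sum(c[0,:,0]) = -116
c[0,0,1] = -97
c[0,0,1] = -97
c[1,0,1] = 97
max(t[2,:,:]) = 94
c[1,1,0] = -18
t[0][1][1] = 97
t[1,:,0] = [-40, 5]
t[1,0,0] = -40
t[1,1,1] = -50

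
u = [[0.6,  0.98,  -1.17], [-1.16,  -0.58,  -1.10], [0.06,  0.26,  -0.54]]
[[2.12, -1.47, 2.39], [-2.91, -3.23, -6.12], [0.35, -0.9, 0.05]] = u @ [[-0.37, 3.85, 4.15], [3.69, -3.19, 0.81], [1.09, 0.56, 0.76]]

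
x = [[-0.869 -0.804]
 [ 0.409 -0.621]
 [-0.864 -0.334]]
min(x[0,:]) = -0.869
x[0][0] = -0.869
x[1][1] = -0.621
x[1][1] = -0.621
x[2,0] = -0.864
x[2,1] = -0.334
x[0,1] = -0.804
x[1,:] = [0.409, -0.621]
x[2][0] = -0.864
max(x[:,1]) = -0.334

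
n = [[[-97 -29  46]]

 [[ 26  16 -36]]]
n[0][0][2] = 46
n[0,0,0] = -97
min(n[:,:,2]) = -36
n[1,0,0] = 26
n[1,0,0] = 26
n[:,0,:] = [[-97, -29, 46], [26, 16, -36]]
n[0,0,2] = 46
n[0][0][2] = 46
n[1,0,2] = -36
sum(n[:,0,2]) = 10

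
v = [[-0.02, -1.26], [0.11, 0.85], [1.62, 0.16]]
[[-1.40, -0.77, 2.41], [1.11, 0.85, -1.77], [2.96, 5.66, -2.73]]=v @[[1.72, 3.44, -1.50], [1.08, 0.56, -1.89]]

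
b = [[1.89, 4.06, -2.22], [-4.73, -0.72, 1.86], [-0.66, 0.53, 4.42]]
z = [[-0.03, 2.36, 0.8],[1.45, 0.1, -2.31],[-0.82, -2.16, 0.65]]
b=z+[[1.92, 1.7, -3.02], [-6.18, -0.82, 4.17], [0.16, 2.69, 3.77]]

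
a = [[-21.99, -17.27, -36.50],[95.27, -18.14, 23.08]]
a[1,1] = -18.14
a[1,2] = 23.08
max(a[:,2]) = 23.08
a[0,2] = -36.5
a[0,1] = -17.27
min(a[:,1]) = -18.14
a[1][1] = -18.14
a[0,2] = -36.5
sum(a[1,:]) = 100.21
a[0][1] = -17.27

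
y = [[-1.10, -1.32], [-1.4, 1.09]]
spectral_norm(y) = 1.79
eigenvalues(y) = [-1.75, 1.74]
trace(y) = -0.01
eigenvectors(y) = [[-0.9, 0.42], [-0.44, -0.91]]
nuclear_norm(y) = 3.49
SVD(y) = [[-0.39, -0.92], [-0.92, 0.39]] @ diag([1.7863425026663757, 1.70571992518339]) @ [[0.96, -0.27], [0.27, 0.96]]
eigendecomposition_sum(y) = [[-1.42, -0.66], [-0.7, -0.33]] + [[0.32,  -0.66], [-0.70,  1.42]]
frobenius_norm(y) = 2.47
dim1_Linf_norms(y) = [1.32, 1.4]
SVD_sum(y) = [[-0.67,0.19], [-1.58,0.45]] + [[-0.43,  -1.51],[0.18,  0.64]]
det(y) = -3.05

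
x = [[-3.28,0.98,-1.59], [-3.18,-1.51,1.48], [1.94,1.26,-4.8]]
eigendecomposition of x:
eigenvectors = [[(-0.37-0.46j), -0.37+0.46j, 0.13+0.00j],  [0.23-0.38j, (0.23+0.38j), 0.91+0.00j],  [(-0.67+0j), -0.67-0.00j, 0.40+0.00j]]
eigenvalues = [(-4.14+2.07j), (-4.14-2.07j), (-1.31+0j)]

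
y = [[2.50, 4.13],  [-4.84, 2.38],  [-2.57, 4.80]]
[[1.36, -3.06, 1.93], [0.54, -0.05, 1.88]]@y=[[13.25, 7.60], [-3.24, 11.14]]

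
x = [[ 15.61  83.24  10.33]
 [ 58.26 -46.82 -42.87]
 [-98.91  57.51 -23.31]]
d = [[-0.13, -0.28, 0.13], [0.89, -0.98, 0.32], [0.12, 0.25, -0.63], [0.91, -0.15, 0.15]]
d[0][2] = 0.131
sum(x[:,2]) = -55.849999999999994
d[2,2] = -0.631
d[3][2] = 0.149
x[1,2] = -42.87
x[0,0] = 15.61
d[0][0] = -0.126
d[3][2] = 0.149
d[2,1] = 0.246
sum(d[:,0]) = 1.7890000000000001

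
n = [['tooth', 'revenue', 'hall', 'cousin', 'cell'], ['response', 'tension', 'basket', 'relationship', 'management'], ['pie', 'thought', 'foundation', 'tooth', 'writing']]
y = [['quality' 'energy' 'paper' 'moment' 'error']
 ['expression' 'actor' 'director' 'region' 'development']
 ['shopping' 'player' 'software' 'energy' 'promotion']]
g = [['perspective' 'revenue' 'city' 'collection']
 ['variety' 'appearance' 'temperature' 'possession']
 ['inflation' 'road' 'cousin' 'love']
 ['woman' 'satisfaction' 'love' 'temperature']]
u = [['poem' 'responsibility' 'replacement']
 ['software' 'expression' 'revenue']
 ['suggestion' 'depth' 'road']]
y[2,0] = 'shopping'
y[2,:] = ['shopping', 'player', 'software', 'energy', 'promotion']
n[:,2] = ['hall', 'basket', 'foundation']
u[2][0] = 'suggestion'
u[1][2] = 'revenue'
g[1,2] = 'temperature'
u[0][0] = 'poem'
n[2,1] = 'thought'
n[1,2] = 'basket'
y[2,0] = 'shopping'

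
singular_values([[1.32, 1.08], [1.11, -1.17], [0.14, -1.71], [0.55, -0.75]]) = [2.47, 1.79]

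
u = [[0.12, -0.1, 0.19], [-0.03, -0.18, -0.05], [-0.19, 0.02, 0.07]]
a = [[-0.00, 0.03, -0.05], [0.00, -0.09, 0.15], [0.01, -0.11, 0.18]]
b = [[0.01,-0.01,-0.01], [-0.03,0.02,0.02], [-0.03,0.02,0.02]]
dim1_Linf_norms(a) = [0.05, 0.15, 0.18]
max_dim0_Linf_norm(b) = 0.03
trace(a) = 0.09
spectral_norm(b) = 0.06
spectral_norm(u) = 0.26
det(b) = 0.00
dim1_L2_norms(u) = [0.25, 0.19, 0.2]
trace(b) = 0.05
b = a @ u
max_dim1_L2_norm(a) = 0.21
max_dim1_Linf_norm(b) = 0.03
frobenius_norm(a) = 0.28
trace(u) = 0.01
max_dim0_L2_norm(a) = 0.24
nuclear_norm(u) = 0.64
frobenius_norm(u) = 0.37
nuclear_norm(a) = 0.29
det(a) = -0.00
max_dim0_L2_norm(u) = 0.23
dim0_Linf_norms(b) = [0.03, 0.02, 0.02]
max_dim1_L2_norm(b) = 0.04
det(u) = -0.01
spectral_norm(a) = 0.28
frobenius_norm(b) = 0.06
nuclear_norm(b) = 0.06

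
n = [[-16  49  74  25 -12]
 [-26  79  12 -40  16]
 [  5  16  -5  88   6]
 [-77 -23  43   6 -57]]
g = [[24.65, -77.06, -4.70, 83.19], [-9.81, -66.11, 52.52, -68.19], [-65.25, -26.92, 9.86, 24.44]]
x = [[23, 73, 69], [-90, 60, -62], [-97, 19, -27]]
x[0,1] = 73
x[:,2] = [69, -62, -27]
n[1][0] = -26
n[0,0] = -16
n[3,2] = 43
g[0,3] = 83.19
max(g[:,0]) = 24.65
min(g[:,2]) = -4.7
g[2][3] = 24.44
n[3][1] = -23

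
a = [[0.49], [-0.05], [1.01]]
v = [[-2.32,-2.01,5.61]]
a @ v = [[-1.14, -0.98, 2.75], [0.12, 0.1, -0.28], [-2.34, -2.03, 5.67]]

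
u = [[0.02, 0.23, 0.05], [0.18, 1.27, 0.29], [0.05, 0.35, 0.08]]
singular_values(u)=[1.38, 0.01, 0.0]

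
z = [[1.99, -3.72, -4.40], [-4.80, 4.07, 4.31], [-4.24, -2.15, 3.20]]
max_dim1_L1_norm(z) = 13.18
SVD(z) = [[-0.56, -0.39, -0.73], [0.74, 0.17, -0.65], [0.38, -0.91, 0.19]] @ diag([10.213484516158857, 4.685543174180601, 1.382034442795412]) @ [[-0.61, 0.42, 0.67], [0.48, 0.87, -0.10], [0.62, -0.26, 0.73]]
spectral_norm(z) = 10.21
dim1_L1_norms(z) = [10.11, 13.18, 9.59]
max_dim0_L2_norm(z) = 6.94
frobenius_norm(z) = 11.32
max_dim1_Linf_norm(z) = 4.8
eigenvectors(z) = [[-0.76, -0.58, 0.37], [-0.14, 0.8, -0.76], [-0.63, 0.14, 0.53]]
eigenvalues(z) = [-2.37, 8.26, 3.37]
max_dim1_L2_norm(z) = 7.63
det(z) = -66.14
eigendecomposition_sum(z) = [[-1.76, -1.17, -0.48], [-0.33, -0.22, -0.09], [-1.46, -0.98, -0.40]] + [[4.84,-1.49,-5.48],[-6.76,2.08,7.65],[-1.18,0.36,1.34]] + [[-1.10,-1.06,1.56], [2.29,2.21,-3.25], [-1.59,-1.54,2.26]]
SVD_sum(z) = [[3.51,  -2.4,  -3.84], [-4.61,  3.16,  5.05], [-2.35,  1.61,  2.58]] + [[-0.88, -1.59, 0.18], [0.38, 0.67, -0.08], [-2.06, -3.69, 0.43]] + [[-0.63, 0.27, -0.74], [-0.57, 0.24, -0.66], [0.17, -0.07, 0.2]]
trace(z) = 9.26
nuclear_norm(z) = 16.28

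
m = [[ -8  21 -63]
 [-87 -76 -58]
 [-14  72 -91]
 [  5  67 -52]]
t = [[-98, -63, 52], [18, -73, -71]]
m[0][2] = -63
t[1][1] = -73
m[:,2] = [-63, -58, -91, -52]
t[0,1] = -63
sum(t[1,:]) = -126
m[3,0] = 5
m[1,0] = -87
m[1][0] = -87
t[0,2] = 52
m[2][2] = -91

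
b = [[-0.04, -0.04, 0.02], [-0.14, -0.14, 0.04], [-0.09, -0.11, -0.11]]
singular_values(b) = [0.25, 0.12, 0.0]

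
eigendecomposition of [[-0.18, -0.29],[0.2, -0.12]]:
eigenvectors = [[(0.77+0j), 0.77-0.00j], [-0.08-0.63j, (-0.08+0.63j)]]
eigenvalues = [(-0.15+0.24j), (-0.15-0.24j)]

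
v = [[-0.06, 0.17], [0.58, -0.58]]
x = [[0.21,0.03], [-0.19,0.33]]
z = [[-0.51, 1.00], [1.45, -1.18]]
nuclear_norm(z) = 2.54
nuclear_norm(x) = 0.58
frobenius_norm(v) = 0.84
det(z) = -0.85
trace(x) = 0.54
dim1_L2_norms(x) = [0.21, 0.38]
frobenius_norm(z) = 2.18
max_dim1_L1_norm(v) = 1.16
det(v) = -0.06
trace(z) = -1.69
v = x @ z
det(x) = 0.07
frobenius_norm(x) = 0.44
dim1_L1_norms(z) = [1.51, 2.63]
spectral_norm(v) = 0.84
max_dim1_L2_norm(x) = 0.38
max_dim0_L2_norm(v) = 0.6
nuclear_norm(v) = 0.91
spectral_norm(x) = 0.39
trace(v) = -0.64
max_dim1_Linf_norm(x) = 0.33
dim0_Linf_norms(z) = [1.45, 1.18]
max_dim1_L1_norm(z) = 2.63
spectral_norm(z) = 2.14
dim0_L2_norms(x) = [0.28, 0.33]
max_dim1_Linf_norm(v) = 0.58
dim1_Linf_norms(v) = [0.17, 0.58]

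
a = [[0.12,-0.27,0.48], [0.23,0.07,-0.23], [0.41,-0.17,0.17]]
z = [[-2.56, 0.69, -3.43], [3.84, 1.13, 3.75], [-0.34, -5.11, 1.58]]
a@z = [[-1.51,  -2.68,  -0.67], [-0.24,  1.41,  -0.89], [-1.76,  -0.78,  -1.78]]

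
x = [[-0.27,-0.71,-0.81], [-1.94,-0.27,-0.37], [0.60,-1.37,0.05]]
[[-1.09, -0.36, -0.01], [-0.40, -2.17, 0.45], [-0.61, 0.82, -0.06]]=x@[[-0.04, 1.1, -0.25], [0.46, -0.11, -0.06], [0.95, 0.18, 0.15]]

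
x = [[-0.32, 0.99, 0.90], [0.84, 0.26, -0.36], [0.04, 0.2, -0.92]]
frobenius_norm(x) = 1.92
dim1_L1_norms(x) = [2.21, 1.46, 1.16]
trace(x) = -0.98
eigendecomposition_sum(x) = [[(0.34+0j), 0.52+0.00j, (0.07-0j)], [0.40+0.00j, (0.59+0j), (0.08-0j)], [(0.05+0j), (0.07+0j), (0.01-0j)]] + [[(-0.33-0.01j),(0.24-0.17j),(0.42+1.37j)], [(0.22+0.02j),(-0.17+0.1j),(-0.22-0.93j)], [-0.00-0.12j,0.06+0.08j,(-0.46+0.18j)]] + [[(-0.33+0.01j), (0.24+0.17j), (0.42-1.37j)], [(0.22-0.02j), -0.17-0.10j, -0.22+0.93j], [(-0+0.12j), 0.06-0.08j, (-0.46-0.18j)]]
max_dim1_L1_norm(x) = 2.21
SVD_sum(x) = [[-0.46,0.54,1.07], [0.18,-0.21,-0.41], [0.25,-0.29,-0.58]] + [[0.25, 0.39, -0.09],  [0.39, 0.60, -0.14],  [0.19, 0.29, -0.07]] + [[-0.11, 0.06, -0.08], [0.27, -0.13, 0.19], [-0.4, 0.2, -0.28]]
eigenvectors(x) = [[(0.65+0j), 0.80+0.00j, (0.8-0j)], [0.75+0.00j, (-0.53-0.04j), -0.53+0.04j], [(0.09+0j), 0.02+0.28j, 0.02-0.28j]]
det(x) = 0.95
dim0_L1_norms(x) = [1.2, 1.45, 2.18]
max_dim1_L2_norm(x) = 1.38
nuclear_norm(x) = 3.13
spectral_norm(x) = 1.54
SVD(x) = [[-0.83, 0.5, -0.23], [0.32, 0.78, 0.54], [0.45, 0.38, -0.81]] @ diag([1.5391816735390558, 0.943032838408434, 0.6518503214119356]) @ [[0.36, -0.42, -0.83], [0.54, 0.82, -0.19], [0.76, -0.38, 0.52]]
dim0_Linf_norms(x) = [0.84, 0.99, 0.92]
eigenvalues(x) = [(0.95+0j), (-0.96+0.27j), (-0.96-0.27j)]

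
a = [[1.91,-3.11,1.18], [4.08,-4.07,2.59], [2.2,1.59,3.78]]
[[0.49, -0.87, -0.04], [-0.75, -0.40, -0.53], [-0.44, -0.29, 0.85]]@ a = [[-2.7, 1.95, -1.83], [-4.23, 3.12, -3.92], [-0.15, 3.9, 1.94]]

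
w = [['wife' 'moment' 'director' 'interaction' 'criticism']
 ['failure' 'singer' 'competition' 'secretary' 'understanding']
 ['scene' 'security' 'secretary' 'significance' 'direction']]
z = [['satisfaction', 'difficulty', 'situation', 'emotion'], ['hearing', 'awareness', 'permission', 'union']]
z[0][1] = 'difficulty'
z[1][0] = 'hearing'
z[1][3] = 'union'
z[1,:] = ['hearing', 'awareness', 'permission', 'union']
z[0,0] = 'satisfaction'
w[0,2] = 'director'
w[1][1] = 'singer'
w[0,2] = 'director'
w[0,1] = 'moment'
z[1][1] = 'awareness'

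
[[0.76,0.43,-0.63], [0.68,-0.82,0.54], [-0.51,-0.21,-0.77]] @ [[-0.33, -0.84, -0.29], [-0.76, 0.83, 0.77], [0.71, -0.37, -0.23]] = [[-1.02,-0.05,0.26], [0.78,-1.45,-0.95], [-0.22,0.54,0.16]]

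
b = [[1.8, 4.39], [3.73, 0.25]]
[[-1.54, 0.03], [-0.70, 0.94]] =b @ [[-0.17,0.26],[-0.28,-0.1]]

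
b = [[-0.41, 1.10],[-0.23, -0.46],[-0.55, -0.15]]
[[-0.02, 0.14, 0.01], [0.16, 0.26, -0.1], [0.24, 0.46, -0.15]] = b @ [[-0.39, -0.79, 0.25], [-0.16, -0.17, 0.1]]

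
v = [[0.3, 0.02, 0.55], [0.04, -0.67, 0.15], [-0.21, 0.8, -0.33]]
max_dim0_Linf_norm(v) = 0.8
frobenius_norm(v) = 1.29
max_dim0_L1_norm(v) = 1.49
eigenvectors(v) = [[(0.35+0j), (0.89+0j), (0.89-0j)],[(0.57+0j), -0.01+0.06j, -0.01-0.06j],[-0.75+0.00j, -0.37+0.28j, -0.37-0.28j]]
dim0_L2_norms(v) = [0.37, 1.04, 0.66]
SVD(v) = [[-0.25,0.95,0.21], [-0.58,-0.32,0.75], [0.78,0.06,0.63]] @ diag([1.1430669985135162, 0.5919080978251227, 0.044075397200104664]) @ [[-0.23,0.88,-0.42], [0.44,0.48,0.76], [-0.87,0.01,0.49]]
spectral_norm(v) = 1.14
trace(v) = -0.70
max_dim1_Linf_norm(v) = 0.8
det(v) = -0.03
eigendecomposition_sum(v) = [[0.03+0.00j, -0.42+0.00j, (0.09-0j)], [(0.05+0j), -0.68+0.00j, (0.15-0j)], [(-0.07-0j), (0.89-0j), -0.19+0.00j]] + [[0.13+0.05j, 0.22-0.14j, (0.23-0.08j)], [(-0.01+0.01j), 0.01+0.02j, 0.00+0.02j], [-0.07+0.02j, -0.05+0.13j, -0.07+0.11j]] + [[(0.13-0.05j), 0.22+0.14j, 0.23+0.08j], [-0.01-0.01j, (0.01-0.02j), 0.00-0.02j], [-0.07-0.02j, (-0.05-0.13j), -0.07-0.11j]]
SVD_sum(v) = [[0.06, -0.25, 0.12], [0.15, -0.58, 0.28], [-0.20, 0.78, -0.37]] + [[0.24, 0.27, 0.43],[-0.08, -0.09, -0.14],[0.02, 0.02, 0.03]] + [[-0.01, 0.0, 0.00], [-0.03, 0.00, 0.02], [-0.02, 0.0, 0.01]]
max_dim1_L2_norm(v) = 0.89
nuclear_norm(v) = 1.78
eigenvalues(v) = [(-0.84+0j), (0.07+0.17j), (0.07-0.17j)]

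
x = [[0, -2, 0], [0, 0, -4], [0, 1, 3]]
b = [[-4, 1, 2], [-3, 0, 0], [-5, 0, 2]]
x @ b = [[6, 0, 0], [20, 0, -8], [-18, 0, 6]]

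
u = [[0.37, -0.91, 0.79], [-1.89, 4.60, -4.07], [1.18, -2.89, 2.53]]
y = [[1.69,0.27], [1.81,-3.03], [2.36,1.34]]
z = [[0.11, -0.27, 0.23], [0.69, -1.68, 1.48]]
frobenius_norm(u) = 7.68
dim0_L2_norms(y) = [3.42, 3.32]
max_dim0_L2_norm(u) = 5.51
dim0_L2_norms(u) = [2.26, 5.51, 4.86]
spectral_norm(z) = 2.37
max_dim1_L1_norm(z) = 3.85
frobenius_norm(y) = 4.77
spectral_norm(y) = 3.64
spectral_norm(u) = 7.68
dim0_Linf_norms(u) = [1.89, 4.6, 4.07]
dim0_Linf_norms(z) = [0.69, 1.68, 1.48]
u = y @ z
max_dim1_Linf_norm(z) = 1.68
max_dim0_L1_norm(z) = 1.95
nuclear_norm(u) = 7.70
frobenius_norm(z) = 2.37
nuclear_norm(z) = 2.38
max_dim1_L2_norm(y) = 3.53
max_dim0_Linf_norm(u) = 4.6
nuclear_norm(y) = 6.72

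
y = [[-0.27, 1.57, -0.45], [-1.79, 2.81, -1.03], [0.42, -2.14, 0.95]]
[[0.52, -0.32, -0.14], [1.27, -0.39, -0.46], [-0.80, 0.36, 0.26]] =y @ [[-0.22, -0.10, 0.13], [0.22, -0.27, -0.02], [-0.25, -0.18, 0.17]]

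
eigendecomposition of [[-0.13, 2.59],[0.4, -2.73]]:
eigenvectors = [[0.99, -0.66], [0.13, 0.75]]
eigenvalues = [0.22, -3.08]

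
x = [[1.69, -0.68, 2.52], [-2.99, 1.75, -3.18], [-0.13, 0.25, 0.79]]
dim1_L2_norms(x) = [3.11, 4.7, 0.84]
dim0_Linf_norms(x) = [2.99, 1.75, 3.18]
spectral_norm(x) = 5.62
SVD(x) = [[-0.55, -0.49, -0.68], [0.83, -0.39, -0.39], [-0.07, -0.78, 0.62]] @ diag([5.622895868365026, 0.9283902062719943, 0.09237791089739036]) @ [[-0.61, 0.32, -0.73], [0.47, -0.59, -0.66], [-0.64, -0.74, 0.2]]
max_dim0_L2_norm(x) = 4.13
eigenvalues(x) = [(0.11+0j), (2.06+0.25j), (2.06-0.25j)]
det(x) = 0.48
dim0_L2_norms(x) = [3.44, 1.89, 4.13]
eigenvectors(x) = [[(0.61+0j), 0.32+0.04j, 0.32-0.04j], [0.78+0.00j, -0.92+0.00j, (-0.92-0j)], [-0.17+0.00j, (-0.21+0.04j), (-0.21-0.04j)]]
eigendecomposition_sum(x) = [[0.06+0.00j, 0.03+0.00j, -0.06+0.00j], [(0.07+0j), (0.04+0j), -0.07+0.00j], [(-0.02+0j), -0.01+0.00j, 0.02+0.00j]] + [[(0.82-2.36j), (-0.36+0.49j), (1.29-6.17j)], [(-1.53+7.09j), (0.85-1.54j), -1.55+18.24j], [-0.06+1.65j, 0.13-0.38j, 0.39+4.15j]] + [[(0.82+2.36j), -0.36-0.49j, 1.29+6.17j], [-1.53-7.09j, 0.85+1.54j, (-1.55-18.24j)], [(-0.06-1.65j), 0.13+0.38j, (0.39-4.15j)]]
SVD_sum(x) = [[1.86, -0.99, 2.24], [-2.84, 1.51, -3.41], [0.25, -0.13, 0.30]] + [[-0.21,  0.26,  0.3], [-0.17,  0.21,  0.24], [-0.35,  0.43,  0.48]] + [[0.04, 0.05, -0.01],  [0.02, 0.03, -0.01],  [-0.04, -0.04, 0.01]]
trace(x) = 4.23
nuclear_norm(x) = 6.64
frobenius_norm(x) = 5.70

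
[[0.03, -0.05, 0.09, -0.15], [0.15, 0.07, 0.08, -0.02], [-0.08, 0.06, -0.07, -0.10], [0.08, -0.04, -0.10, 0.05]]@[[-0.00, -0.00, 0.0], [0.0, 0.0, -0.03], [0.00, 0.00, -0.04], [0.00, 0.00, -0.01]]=[[0.00,0.00,-0.00], [0.0,0.0,-0.01], [0.00,0.00,0.0], [0.0,0.0,0.00]]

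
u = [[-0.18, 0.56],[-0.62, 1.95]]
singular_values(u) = [2.13, 0.0]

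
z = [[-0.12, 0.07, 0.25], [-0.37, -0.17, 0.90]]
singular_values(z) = [1.02, 0.11]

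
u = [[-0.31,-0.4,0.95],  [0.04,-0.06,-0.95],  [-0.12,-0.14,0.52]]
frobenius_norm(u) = 1.54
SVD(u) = [[-0.7, -0.62, -0.34],[0.61, -0.78, 0.16],[-0.37, -0.10, 0.92]] @ diag([1.495253802348209, 0.3672995782593026, 0.0026620243729568007]) @ [[0.19, 0.20, -0.96], [0.47, 0.84, 0.27], [0.86, -0.5, 0.07]]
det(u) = 0.00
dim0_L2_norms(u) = [0.33, 0.43, 1.44]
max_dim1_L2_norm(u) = 1.08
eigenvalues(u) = [0.51, -0.01, -0.35]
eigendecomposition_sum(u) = [[-0.16, -0.15, 1.06], [0.13, 0.12, -0.85], [-0.08, -0.08, 0.55]] + [[-0.01, 0.0, 0.02],[0.00, -0.00, -0.01],[-0.0, 0.0, 0.00]] + [[-0.14, -0.26, -0.13], [-0.1, -0.18, -0.09], [-0.03, -0.06, -0.03]]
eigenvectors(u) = [[0.72, -0.86, 0.81], [-0.58, 0.5, 0.55], [0.38, -0.06, 0.2]]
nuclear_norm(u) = 1.87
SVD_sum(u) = [[-0.2, -0.21, 1.01], [0.17, 0.18, -0.87], [-0.11, -0.11, 0.53]] + [[-0.11,-0.19,-0.06], [-0.13,-0.24,-0.08], [-0.02,-0.03,-0.01]] + [[-0.00, 0.0, -0.00], [0.00, -0.0, 0.0], [0.0, -0.0, 0.0]]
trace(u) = 0.15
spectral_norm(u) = 1.50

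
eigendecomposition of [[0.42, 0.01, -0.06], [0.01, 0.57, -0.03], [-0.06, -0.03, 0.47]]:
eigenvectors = [[-0.83,  0.53,  0.18], [-0.05,  -0.38,  0.92], [-0.56,  -0.75,  -0.34]]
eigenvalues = [0.38, 0.5, 0.58]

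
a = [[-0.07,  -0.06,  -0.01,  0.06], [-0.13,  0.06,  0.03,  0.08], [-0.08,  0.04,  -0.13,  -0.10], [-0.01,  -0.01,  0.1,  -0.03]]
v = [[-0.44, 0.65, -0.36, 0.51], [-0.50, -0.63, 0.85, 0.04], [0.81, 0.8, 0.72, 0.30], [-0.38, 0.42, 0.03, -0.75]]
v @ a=[[-0.03, 0.05, 0.12, 0.05], [0.05, 0.03, -0.12, -0.17], [-0.22, 0.03, -0.05, 0.03], [-0.02, 0.06, -0.06, 0.03]]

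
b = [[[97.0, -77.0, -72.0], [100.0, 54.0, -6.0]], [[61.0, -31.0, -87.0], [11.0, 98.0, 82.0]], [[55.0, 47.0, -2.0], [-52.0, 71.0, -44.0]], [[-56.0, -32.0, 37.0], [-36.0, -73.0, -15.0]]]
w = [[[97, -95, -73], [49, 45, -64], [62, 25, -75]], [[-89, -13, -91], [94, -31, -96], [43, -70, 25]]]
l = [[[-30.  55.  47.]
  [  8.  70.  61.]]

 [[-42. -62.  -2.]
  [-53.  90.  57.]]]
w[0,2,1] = 25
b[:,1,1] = [54.0, 98.0, 71.0, -73.0]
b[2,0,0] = 55.0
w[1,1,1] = -31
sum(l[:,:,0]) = -117.0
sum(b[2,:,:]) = 75.0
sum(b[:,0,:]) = -60.0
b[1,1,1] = 98.0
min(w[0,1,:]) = -64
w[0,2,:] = [62, 25, -75]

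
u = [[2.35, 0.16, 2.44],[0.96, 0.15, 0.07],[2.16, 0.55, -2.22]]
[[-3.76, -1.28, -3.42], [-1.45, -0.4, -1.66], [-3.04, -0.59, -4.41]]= u@ [[-1.49, -0.36, -1.69], [-0.08, -0.30, -0.37], [-0.1, -0.16, 0.25]]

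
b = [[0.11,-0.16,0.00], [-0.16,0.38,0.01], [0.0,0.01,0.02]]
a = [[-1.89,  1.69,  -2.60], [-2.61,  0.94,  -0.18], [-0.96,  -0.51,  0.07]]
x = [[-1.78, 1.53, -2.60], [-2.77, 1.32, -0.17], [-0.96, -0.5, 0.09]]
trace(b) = 0.51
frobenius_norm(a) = 4.70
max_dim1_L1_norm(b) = 0.55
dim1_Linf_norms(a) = [2.6, 2.61, 0.96]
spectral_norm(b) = 0.45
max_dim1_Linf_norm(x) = 2.77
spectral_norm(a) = 4.26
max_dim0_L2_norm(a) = 3.36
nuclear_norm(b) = 0.51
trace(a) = -0.88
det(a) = -5.16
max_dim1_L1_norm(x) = 5.91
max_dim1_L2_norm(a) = 3.63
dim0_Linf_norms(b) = [0.16, 0.38, 0.02]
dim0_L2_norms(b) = [0.19, 0.41, 0.02]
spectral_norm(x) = 4.31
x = b + a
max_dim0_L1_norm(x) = 5.51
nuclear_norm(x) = 7.00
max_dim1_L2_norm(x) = 3.5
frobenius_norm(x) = 4.78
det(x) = -6.32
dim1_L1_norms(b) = [0.27, 0.55, 0.03]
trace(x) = -0.37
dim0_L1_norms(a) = [5.46, 3.14, 2.85]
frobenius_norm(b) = 0.46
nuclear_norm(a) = 6.79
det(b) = 0.00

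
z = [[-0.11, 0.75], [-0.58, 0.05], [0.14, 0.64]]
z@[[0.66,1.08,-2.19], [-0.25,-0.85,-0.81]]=[[-0.26, -0.76, -0.37], [-0.4, -0.67, 1.23], [-0.07, -0.39, -0.82]]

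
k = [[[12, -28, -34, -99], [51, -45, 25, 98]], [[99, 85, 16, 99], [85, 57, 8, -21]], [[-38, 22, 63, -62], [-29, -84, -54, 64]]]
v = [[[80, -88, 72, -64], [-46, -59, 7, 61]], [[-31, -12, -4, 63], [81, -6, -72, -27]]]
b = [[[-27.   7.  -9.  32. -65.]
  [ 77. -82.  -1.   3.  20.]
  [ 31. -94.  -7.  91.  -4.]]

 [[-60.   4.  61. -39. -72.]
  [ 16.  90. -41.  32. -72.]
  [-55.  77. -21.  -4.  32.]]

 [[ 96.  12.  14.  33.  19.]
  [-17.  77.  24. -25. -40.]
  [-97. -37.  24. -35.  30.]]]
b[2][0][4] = 19.0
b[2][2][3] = -35.0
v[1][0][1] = -12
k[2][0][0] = -38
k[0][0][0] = 12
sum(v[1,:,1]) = -18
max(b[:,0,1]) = 12.0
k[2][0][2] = 63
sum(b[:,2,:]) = -69.0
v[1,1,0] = 81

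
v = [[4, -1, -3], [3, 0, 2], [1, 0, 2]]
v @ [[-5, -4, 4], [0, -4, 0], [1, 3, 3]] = [[-23, -21, 7], [-13, -6, 18], [-3, 2, 10]]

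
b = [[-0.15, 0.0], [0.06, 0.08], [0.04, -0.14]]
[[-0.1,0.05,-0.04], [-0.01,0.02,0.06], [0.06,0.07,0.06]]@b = [[0.02, 0.01], [0.01, -0.01], [-0.0, -0.0]]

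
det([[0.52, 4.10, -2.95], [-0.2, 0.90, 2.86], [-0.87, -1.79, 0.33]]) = -10.480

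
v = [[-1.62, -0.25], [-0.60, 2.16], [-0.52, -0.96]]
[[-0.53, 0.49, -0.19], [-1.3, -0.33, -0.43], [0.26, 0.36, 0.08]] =v @[[0.4, -0.27, 0.14],  [-0.49, -0.23, -0.16]]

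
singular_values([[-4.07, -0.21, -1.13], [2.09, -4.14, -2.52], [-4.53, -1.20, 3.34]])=[7.1, 4.49, 2.87]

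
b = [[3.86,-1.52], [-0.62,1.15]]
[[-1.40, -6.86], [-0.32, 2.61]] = b@[[-0.6,-1.12], [-0.6,1.67]]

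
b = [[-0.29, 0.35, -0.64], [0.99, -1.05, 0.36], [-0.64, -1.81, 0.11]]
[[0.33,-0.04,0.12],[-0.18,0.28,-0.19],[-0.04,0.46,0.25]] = b @[[-0.00, 0.03, -0.22], [-0.01, -0.27, -0.07], [-0.52, -0.10, -0.13]]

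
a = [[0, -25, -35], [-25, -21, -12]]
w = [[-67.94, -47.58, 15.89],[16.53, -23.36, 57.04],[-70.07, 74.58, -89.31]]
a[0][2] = -35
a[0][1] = -25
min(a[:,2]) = -35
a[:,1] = [-25, -21]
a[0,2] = -35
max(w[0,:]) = 15.89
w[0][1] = -47.58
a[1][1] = -21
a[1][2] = -12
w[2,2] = -89.31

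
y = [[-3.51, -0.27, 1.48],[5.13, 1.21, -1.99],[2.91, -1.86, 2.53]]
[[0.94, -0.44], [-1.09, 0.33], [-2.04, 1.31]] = y@[[-0.35, 0.17], [0.37, -0.40], [-0.13, 0.03]]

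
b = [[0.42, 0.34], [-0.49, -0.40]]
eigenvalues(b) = [0.05, -0.03]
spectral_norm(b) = 0.83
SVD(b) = [[-0.65, 0.76], [0.76, 0.65]] @ diag([0.831923775371105, 0.0016828464835921242]) @ [[-0.78, -0.63], [0.63, -0.78]]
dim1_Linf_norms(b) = [0.42, 0.49]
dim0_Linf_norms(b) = [0.49, 0.4]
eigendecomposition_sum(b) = [[0.28,0.21], [-0.31,-0.23]] + [[0.14, 0.13], [-0.18, -0.17]]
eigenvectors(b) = [[0.68, -0.6], [-0.74, 0.80]]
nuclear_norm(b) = 0.83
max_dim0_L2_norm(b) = 0.65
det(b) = -0.00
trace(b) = 0.02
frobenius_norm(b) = 0.83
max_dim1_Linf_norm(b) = 0.49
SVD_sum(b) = [[0.42, 0.34],[-0.49, -0.40]] + [[0.00, -0.00], [0.0, -0.00]]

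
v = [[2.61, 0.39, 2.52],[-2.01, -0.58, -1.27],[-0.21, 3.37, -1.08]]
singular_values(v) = [4.41, 3.51, 0.34]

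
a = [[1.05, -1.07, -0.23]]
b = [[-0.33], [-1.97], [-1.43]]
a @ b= [[2.09]]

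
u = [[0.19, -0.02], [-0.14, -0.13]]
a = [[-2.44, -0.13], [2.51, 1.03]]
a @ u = [[-0.45, 0.07], [0.33, -0.18]]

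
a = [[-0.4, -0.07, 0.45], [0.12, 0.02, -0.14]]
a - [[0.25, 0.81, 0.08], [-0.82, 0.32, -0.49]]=[[-0.65,-0.88,0.37],[0.94,-0.3,0.35]]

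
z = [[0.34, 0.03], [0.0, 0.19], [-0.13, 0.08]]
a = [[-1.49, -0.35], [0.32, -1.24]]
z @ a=[[-0.5, -0.16],[0.06, -0.24],[0.22, -0.05]]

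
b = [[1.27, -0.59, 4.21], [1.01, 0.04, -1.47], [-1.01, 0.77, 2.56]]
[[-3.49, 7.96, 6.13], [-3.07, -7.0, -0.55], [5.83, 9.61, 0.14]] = b @ [[-2.62, -2.95, 0.89], [2.91, -0.43, -1.77], [0.37, 2.72, 0.94]]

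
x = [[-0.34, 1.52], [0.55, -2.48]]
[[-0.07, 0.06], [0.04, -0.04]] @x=[[0.06,-0.26], [-0.04,0.16]]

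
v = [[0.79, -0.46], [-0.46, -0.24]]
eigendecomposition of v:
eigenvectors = [[0.93, 0.36], [-0.36, 0.93]]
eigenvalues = [0.97, -0.42]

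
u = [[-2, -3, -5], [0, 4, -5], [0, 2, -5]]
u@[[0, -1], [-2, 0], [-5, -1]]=[[31, 7], [17, 5], [21, 5]]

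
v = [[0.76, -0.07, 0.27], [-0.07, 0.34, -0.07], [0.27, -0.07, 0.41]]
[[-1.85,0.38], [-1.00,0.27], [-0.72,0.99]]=v @ [[-2.51, -0.42],  [-3.62, 1.31],  [-0.72, 2.92]]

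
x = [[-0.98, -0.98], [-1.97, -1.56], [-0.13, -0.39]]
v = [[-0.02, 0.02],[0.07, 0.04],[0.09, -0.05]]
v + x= [[-1.00,-0.96], [-1.9,-1.52], [-0.04,-0.44]]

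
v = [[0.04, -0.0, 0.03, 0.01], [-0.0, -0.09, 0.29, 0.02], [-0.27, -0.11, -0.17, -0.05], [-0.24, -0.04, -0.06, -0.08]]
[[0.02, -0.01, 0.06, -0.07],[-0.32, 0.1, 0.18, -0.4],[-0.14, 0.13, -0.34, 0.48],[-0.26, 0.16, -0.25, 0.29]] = v@[[1.33, -0.06, 1.08, -0.68], [-0.26, -0.68, -0.26, -0.31], [-1.19, 0.24, 0.58, -1.46], [0.29, -1.61, -0.47, -0.35]]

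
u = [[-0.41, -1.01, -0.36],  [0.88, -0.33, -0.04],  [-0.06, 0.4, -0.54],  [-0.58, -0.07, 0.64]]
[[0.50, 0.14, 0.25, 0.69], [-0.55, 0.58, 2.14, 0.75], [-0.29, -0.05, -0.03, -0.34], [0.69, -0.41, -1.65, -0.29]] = u@[[-0.73, 0.54, 2.09, 0.52], [-0.33, -0.29, -0.82, -0.87], [0.38, -0.19, -0.78, -0.08]]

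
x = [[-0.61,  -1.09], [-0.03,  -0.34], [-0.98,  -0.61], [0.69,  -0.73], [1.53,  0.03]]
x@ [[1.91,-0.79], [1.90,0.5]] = [[-3.24, -0.06], [-0.7, -0.15], [-3.03, 0.47], [-0.07, -0.91], [2.98, -1.19]]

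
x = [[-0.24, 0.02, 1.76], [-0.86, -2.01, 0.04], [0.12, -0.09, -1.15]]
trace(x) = -3.40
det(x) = -0.01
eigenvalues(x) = [-0.01, -1.84, -1.56]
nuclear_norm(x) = 4.31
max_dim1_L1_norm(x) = 2.91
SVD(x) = [[-0.38, 0.75, 0.55],[-0.9, -0.43, -0.03],[0.21, -0.51, 0.84]] @ diag([2.2074765728670895, 2.099746960162208, 0.0031438086033474108]) @ [[0.4, 0.81, -0.43], [0.06, 0.44, 0.89], [-0.91, 0.39, -0.13]]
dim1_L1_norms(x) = [2.02, 2.91, 1.36]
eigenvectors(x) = [[0.91, 0.19, -0.43], [-0.39, -0.97, 0.85], [0.13, -0.16, 0.31]]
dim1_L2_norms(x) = [1.78, 2.19, 1.16]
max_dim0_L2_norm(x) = 2.1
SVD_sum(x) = [[-0.34, -0.67, 0.36],  [-0.8, -1.61, 0.85],  [0.19, 0.38, -0.20]] + [[0.1, 0.69, 1.40],[-0.06, -0.4, -0.81],[-0.07, -0.47, -0.95]] + [[-0.0, 0.00, -0.0], [0.00, -0.0, 0.0], [-0.00, 0.00, -0.0]]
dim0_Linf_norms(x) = [0.86, 2.01, 1.76]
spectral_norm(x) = 2.21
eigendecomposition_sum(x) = [[-0.00, 0.0, -0.01], [0.00, -0.0, 0.0], [-0.0, 0.0, -0.0]] + [[0.42, 0.62, -1.11], [-2.16, -3.2, 5.72], [-0.36, -0.53, 0.95]] + [[-0.66, -0.6, 2.88], [1.29, 1.19, -5.68], [0.48, 0.44, -2.09]]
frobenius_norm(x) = 3.05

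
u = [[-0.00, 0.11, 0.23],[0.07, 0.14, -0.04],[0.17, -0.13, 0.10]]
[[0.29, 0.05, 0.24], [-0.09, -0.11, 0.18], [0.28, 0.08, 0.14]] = u@[[0.42, -0.23, 1.15], [-0.45, -0.55, 0.89], [1.49, 0.48, 0.63]]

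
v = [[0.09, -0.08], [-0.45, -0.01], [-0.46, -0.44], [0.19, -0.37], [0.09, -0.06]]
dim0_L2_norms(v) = [0.68, 0.58]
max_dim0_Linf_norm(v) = 0.46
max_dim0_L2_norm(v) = 0.68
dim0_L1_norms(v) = [1.28, 0.96]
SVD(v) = [[-0.05, 0.22], [0.53, -0.44], [0.84, 0.26], [0.04, 0.81], [-0.06, 0.19]] @ diag([0.7365738504099605, 0.5142557368588564]) @ [[-0.85, -0.52], [0.52, -0.85]]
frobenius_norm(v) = 0.90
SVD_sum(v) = [[0.03, 0.02],[-0.33, -0.20],[-0.53, -0.33],[-0.03, -0.02],[0.04, 0.02]] + [[0.06, -0.10], [-0.12, 0.19], [0.07, -0.11], [0.22, -0.35], [0.05, -0.08]]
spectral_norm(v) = 0.74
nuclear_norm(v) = 1.25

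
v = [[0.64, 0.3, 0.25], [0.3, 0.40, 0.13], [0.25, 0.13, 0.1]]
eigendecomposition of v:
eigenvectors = [[-0.79, -0.50, -0.35], [-0.52, 0.85, -0.05], [-0.32, -0.14, 0.94]]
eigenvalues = [0.94, 0.2, 0.0]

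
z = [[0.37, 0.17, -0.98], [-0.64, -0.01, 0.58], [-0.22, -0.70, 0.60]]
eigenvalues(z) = [(-0.28+0j), (0.62+0.69j), (0.62-0.69j)]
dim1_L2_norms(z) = [1.06, 0.86, 0.95]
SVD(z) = [[-0.68, 0.19, 0.71],[0.50, -0.59, 0.63],[0.54, 0.79, 0.3]] @ diag([1.5347130273535396, 0.5833372409237503, 0.2739955967215521]) @ [[-0.45, -0.32, 0.83],[0.47, -0.88, -0.09],[-0.76, -0.35, -0.55]]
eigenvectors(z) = [[0.69+0.00j,(0.56+0.26j),0.56-0.26j], [0.47+0.00j,-0.63+0.00j,-0.63-0.00j], [(0.54+0j),(-0.07-0.46j),(-0.07+0.46j)]]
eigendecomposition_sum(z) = [[-0.14+0.00j,(-0.12+0j),(-0.08+0j)], [(-0.1+0j),(-0.08+0j),(-0.05+0j)], [(-0.11+0j),(-0.09+0j),-0.06+0.00j]] + [[(0.26+0.08j), 0.14-0.39j, (-0.45+0.23j)],[-0.27+0.03j, (0.03+0.42j), (0.32-0.4j)],[-0.05-0.20j, -0.30+0.07j, 0.33+0.19j]] + [[(0.26-0.08j), (0.14+0.39j), -0.45-0.23j], [-0.27-0.03j, 0.03-0.42j, 0.32+0.40j], [(-0.05+0.2j), (-0.3-0.07j), 0.33-0.19j]]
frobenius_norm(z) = 1.66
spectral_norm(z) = 1.53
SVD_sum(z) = [[0.47, 0.34, -0.86], [-0.35, -0.25, 0.64], [-0.37, -0.27, 0.69]] + [[0.05,-0.1,-0.01],[-0.16,0.3,0.03],[0.21,-0.4,-0.04]] + [[-0.15, -0.07, -0.11],  [-0.13, -0.06, -0.10],  [-0.06, -0.03, -0.04]]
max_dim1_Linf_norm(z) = 0.98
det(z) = -0.25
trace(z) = 0.96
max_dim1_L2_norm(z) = 1.06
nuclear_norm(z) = 2.39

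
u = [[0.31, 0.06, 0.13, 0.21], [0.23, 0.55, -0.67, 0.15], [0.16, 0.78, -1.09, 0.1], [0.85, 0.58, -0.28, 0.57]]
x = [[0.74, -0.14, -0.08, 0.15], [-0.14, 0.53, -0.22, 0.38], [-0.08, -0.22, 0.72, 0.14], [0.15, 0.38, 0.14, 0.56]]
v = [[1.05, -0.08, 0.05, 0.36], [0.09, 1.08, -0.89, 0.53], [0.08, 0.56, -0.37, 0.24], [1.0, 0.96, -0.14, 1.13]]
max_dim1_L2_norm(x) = 0.77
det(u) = 0.00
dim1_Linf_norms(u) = [0.31, 0.67, 1.09, 0.85]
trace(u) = 0.34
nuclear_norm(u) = 2.78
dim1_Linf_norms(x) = [0.74, 0.53, 0.72, 0.56]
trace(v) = 2.89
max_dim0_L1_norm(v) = 2.68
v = x + u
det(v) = 0.07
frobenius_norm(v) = 2.69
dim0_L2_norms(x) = [0.77, 0.7, 0.77, 0.71]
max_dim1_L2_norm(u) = 1.35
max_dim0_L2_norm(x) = 0.77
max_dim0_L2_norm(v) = 1.55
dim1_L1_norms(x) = [1.11, 1.27, 1.16, 1.23]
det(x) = -0.00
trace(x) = 2.55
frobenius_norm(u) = 2.07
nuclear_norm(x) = 2.55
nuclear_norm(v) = 4.07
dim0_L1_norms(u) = [1.55, 1.97, 2.17, 1.03]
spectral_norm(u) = 1.85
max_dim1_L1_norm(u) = 2.28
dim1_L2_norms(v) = [1.11, 1.5, 0.72, 1.79]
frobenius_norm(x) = 1.48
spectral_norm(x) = 0.95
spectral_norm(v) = 2.32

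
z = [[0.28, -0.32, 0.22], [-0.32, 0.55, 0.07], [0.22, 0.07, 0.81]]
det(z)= 0.004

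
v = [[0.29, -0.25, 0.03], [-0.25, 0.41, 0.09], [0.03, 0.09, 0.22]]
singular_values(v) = [0.61, 0.25, 0.05]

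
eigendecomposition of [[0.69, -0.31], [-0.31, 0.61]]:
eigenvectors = [[0.75,0.66], [-0.66,0.75]]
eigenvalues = [0.96, 0.34]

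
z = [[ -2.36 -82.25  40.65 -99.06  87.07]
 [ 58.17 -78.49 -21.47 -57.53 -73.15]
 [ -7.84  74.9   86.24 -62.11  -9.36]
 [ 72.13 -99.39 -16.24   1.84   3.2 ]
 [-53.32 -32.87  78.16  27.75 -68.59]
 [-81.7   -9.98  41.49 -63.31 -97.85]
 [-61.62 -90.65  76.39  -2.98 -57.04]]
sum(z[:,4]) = -215.72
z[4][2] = 78.16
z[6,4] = -57.04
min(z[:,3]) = -99.06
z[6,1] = -90.65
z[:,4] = [87.07, -73.15, -9.36, 3.2, -68.59, -97.85, -57.04]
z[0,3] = -99.06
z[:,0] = [-2.36, 58.17, -7.84, 72.13, -53.32, -81.7, -61.62]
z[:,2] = [40.65, -21.47, 86.24, -16.24, 78.16, 41.49, 76.39]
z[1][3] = -57.53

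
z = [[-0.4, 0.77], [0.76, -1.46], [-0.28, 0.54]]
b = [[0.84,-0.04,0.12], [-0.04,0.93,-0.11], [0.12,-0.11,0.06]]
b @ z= [[-0.4, 0.77],[0.75, -1.45],[-0.15, 0.29]]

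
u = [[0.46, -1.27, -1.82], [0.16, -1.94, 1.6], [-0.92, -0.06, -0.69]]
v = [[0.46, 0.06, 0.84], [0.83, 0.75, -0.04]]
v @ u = [[-0.55,-0.75,-1.32], [0.54,-2.51,-0.28]]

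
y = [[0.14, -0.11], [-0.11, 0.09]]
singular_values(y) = [0.23, 0.0]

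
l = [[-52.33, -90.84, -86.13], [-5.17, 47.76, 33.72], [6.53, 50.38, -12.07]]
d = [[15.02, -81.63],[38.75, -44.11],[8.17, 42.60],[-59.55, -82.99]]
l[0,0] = -52.33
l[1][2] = 33.72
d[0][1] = -81.63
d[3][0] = -59.55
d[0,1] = -81.63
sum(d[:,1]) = -166.13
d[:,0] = [15.02, 38.75, 8.17, -59.55]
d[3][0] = -59.55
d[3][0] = -59.55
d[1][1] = -44.11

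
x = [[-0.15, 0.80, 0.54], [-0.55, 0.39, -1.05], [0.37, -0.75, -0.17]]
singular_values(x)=[1.3, 1.24, 0.07]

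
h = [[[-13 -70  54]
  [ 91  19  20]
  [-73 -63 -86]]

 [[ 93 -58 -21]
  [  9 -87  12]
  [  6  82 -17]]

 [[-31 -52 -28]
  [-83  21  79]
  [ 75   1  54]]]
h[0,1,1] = 19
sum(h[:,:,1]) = -207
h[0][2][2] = -86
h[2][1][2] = 79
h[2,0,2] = -28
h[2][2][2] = 54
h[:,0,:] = [[-13, -70, 54], [93, -58, -21], [-31, -52, -28]]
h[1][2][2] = -17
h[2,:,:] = [[-31, -52, -28], [-83, 21, 79], [75, 1, 54]]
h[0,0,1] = -70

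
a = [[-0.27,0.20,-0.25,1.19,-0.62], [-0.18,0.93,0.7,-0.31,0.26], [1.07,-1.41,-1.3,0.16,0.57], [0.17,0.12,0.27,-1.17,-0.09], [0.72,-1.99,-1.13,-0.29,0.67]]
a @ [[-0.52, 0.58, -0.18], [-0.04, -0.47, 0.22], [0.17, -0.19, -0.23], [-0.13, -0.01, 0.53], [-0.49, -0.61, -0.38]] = [[0.24, 0.16, 1.02], [0.09, -0.83, -0.19], [-1.02, 1.18, -0.34], [0.15, 0.06, -0.65], [-0.78, 1.16, -0.72]]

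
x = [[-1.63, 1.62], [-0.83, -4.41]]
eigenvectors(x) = [[0.93, -0.6], [-0.36, 0.8]]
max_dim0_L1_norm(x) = 6.03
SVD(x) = [[-0.33, 0.95], [0.95, 0.33]] @ diag([4.704026010058005, 1.8139568067343195]) @ [[-0.05, -1.0], [-1.00, 0.05]]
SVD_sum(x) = [[0.08, 1.53], [-0.24, -4.44]] + [[-1.71, 0.09],  [-0.59, 0.03]]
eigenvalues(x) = [-2.25, -3.79]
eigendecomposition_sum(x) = [[-3.17, -2.38], [1.22, 0.92]] + [[1.54, 4.0], [-2.05, -5.33]]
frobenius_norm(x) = 5.04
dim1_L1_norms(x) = [3.25, 5.24]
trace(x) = -6.04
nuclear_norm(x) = 6.52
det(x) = 8.53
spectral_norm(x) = 4.70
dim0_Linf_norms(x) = [1.63, 4.41]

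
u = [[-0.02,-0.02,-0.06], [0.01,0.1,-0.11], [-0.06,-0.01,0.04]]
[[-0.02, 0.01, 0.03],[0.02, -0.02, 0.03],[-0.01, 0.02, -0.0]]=u@[[0.22, -0.33, -0.18],[0.29, -0.14, -0.08],[0.08, -0.01, -0.38]]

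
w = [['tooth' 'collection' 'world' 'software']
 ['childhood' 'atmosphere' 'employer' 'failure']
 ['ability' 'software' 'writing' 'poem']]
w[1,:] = ['childhood', 'atmosphere', 'employer', 'failure']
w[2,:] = ['ability', 'software', 'writing', 'poem']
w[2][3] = 'poem'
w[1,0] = 'childhood'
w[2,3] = 'poem'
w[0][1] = 'collection'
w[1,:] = ['childhood', 'atmosphere', 'employer', 'failure']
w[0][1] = 'collection'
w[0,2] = 'world'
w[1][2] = 'employer'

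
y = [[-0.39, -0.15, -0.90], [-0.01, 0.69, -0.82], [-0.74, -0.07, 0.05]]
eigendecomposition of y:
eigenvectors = [[(0.8+0j), -0.10+0.14j, (-0.1-0.14j)], [0.26+0.00j, (0.97+0j), (0.97-0j)], [0.55+0.00j, -0.02-0.15j, (-0.02+0.15j)]]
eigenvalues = [(-1.06+0j), (0.7+0.13j), (0.7-0.13j)]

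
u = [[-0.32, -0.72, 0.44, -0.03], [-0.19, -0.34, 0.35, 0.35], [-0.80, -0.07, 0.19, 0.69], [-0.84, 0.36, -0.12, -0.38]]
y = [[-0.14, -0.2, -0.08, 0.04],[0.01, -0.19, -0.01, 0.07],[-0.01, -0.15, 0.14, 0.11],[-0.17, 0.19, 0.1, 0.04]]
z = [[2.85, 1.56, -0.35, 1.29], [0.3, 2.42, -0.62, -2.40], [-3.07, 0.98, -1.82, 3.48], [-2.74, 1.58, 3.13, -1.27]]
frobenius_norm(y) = 0.49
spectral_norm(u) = 1.33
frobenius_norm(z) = 8.46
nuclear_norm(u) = 3.16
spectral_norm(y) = 0.38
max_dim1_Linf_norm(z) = 3.48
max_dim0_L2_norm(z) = 5.01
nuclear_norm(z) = 16.17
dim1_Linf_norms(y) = [0.2, 0.19, 0.15, 0.19]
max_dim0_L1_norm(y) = 0.73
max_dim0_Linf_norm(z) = 3.48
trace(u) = -0.85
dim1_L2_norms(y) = [0.26, 0.2, 0.23, 0.28]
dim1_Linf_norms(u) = [0.72, 0.35, 0.8, 0.84]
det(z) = -214.70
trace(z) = 2.18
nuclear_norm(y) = 0.83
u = y @ z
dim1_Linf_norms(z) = [2.85, 2.42, 3.48, 3.13]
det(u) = -0.08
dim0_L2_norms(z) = [5.01, 3.43, 3.69, 4.6]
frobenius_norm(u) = 1.83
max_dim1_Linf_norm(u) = 0.84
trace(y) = -0.15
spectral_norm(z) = 5.33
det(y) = 0.00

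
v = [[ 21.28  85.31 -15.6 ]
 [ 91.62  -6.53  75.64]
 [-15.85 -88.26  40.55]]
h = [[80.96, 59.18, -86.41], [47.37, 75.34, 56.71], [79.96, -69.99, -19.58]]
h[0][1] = 59.18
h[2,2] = -19.58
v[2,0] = -15.85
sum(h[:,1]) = 64.53000000000002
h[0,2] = -86.41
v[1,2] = 75.64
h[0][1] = 59.18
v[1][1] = -6.53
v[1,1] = -6.53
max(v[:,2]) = 75.64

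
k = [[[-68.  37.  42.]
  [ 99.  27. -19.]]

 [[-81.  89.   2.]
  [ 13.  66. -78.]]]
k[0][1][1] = 27.0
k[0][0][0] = -68.0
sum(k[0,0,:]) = 11.0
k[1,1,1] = 66.0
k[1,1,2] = -78.0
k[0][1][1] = 27.0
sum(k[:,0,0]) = -149.0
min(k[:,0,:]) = -81.0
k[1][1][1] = 66.0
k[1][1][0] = 13.0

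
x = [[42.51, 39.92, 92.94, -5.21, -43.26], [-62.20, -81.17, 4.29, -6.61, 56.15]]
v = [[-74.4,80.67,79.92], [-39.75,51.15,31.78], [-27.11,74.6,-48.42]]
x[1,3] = -6.61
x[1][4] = 56.15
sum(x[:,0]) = -19.690000000000005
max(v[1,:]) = 51.15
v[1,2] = 31.78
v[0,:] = [-74.4, 80.67, 79.92]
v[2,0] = -27.11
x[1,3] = -6.61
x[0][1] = 39.92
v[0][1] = 80.67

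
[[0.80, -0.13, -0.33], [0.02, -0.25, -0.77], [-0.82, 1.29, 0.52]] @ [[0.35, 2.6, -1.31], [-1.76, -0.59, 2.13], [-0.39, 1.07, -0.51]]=[[0.64,1.8,-1.16], [0.75,-0.62,-0.17], [-2.76,-2.34,3.56]]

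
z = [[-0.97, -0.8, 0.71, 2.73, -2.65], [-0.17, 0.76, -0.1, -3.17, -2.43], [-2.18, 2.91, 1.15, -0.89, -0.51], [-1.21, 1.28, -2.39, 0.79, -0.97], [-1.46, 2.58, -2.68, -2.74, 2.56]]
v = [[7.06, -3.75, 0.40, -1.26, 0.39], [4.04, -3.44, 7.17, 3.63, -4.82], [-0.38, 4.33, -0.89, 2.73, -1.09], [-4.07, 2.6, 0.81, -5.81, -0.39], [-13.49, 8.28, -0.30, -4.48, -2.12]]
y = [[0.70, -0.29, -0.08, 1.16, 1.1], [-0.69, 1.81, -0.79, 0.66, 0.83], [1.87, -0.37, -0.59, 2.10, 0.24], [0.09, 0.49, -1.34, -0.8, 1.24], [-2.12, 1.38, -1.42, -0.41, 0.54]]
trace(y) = 1.66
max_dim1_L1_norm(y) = 5.87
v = z @ y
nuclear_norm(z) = 18.44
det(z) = -168.49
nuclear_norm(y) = 10.39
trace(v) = -5.20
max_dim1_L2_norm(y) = 2.98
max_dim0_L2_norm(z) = 5.14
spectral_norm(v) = 20.24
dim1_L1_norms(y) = [3.33, 4.78, 5.17, 3.96, 5.87]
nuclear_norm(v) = 39.52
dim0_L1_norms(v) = [29.04, 22.4, 9.57, 17.91, 8.81]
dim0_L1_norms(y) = [5.47, 4.34, 4.22, 5.13, 3.95]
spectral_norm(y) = 4.08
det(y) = 12.89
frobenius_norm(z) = 9.44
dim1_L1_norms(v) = [12.86, 23.1, 9.42, 13.68, 28.67]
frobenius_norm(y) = 5.49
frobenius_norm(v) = 23.31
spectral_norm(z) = 6.79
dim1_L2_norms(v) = [8.11, 10.77, 5.32, 7.61, 16.59]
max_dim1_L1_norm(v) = 28.67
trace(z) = 4.29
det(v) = -2147.27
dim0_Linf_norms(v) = [13.49, 8.28, 7.17, 5.81, 4.82]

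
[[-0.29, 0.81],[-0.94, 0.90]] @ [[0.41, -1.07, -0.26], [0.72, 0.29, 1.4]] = [[0.46, 0.55, 1.21], [0.26, 1.27, 1.50]]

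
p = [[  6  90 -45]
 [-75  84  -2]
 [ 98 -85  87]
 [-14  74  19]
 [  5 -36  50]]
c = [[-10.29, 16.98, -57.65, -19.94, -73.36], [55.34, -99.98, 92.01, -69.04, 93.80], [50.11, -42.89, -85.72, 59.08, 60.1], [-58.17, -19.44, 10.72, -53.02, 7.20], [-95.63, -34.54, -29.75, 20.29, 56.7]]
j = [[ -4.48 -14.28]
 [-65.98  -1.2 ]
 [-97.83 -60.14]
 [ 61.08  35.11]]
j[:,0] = [-4.48, -65.98, -97.83, 61.08]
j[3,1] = 35.11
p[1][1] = 84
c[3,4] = 7.2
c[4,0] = -95.63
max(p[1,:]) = 84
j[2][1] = -60.14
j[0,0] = -4.48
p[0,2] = -45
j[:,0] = [-4.48, -65.98, -97.83, 61.08]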